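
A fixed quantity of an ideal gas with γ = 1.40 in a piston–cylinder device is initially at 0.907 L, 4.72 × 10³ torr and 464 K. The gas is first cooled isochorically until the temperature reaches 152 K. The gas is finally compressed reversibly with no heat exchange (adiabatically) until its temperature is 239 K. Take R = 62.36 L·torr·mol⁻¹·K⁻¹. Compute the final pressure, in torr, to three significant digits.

P₃ ≈ 7.54e+03 torr

Isochoric, so P/T is constant: V₂ = V₁; P₂ = P₁·(T₂/T₁) = 1546 torr.
Adiabatic (γ = 1.40), T V^(γ−1) and P V^γ constant: P₃ = P₂·(T₃/T₂)^(γ/(γ−1)) = 7537 torr; V₃ = V₂·(T₂/T₃)^(1/(γ−1)) = 0.2926 L.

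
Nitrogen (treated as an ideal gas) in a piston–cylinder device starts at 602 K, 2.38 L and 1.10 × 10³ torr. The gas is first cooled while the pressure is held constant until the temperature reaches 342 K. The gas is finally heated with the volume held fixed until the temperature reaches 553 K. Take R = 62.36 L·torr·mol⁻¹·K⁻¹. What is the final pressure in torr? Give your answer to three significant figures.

P₃ ≈ 1.78e+03 torr

Isobaric, so V/T is constant: P₂ = P₁; V₂ = V₁·(T₂/T₁) = 1.352 L.
V constant ⇒ P ∝ T: V₃ = V₂; P₃ = P₂·(T₃/T₂) = 1779 torr.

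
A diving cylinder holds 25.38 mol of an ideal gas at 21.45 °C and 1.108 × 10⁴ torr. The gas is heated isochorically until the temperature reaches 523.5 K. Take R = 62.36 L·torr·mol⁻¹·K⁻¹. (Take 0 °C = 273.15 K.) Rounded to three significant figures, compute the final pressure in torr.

P₂ ≈ 1.97e+04 torr

Convert: T₁ = 294.6 K.
From PV = nRT: V₁ = nRT₁/P₁ = 42.08 L.
V constant ⇒ P ∝ T: V₂ = V₁; P₂ = P₁·(T₂/T₁) = 1.969e+04 torr.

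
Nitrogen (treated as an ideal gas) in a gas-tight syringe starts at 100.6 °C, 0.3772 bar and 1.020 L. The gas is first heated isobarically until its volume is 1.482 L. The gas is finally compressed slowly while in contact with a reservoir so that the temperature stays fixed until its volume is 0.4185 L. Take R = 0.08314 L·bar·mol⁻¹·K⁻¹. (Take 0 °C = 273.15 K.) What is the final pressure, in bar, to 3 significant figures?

P₃ ≈ 1.34 bar

Convert: T₁ = 373.8 K.
Isobaric, so V/T is constant: P₂ = P₁; T₂ = T₁·(V₂/V₁) = 543.0 K.
T constant ⇒ Boyle's law P V = const: T₃ = T₂; P₃ = P₂·(V₂/V₃) = 1.336 bar.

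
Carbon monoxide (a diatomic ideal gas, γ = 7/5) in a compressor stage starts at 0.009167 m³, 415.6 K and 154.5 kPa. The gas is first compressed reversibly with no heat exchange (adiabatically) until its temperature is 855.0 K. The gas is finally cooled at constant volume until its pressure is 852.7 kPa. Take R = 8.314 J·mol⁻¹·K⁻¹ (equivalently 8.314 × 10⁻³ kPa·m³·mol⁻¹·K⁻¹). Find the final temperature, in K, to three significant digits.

T₃ ≈ 378 K

Adiabatic (γ = 7/5), T V^(γ−1) and P V^γ constant: P₂ = P₁·(T₂/T₁)^(γ/(γ−1)) = 1930 kPa; V₂ = V₁·(T₁/T₂)^(1/(γ−1)) = 0.001510 m³.
V constant ⇒ P ∝ T: V₃ = V₂; T₃ = T₂·(P₃/P₂) = 377.8 K.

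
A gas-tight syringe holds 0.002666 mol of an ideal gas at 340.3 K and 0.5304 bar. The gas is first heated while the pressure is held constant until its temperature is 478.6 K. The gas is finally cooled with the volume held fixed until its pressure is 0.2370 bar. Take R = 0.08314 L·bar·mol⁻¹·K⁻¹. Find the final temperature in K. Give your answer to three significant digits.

From PV = nRT: V₁ = nRT₁/P₁ = 0.1422 L.
Isobaric, so V/T is constant: P₂ = P₁; V₂ = V₁·(T₂/T₁) = 0.2000 L.
Isochoric, so P/T is constant: V₃ = V₂; T₃ = T₂·(P₃/P₂) = 213.9 K.

T₃ ≈ 214 K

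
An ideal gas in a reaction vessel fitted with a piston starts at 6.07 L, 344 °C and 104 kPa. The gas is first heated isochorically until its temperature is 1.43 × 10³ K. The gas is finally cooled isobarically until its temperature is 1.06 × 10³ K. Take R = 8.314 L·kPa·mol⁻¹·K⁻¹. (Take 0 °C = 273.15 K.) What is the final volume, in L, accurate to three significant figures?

V₃ ≈ 4.50 L

Convert: T₁ = 617.1 K.
V constant ⇒ P ∝ T: V₂ = V₁; P₂ = P₁·(T₂/T₁) = 241.0 kPa.
P constant ⇒ V ∝ T: P₃ = P₂; V₃ = V₂·(T₃/T₂) = 4.499 L.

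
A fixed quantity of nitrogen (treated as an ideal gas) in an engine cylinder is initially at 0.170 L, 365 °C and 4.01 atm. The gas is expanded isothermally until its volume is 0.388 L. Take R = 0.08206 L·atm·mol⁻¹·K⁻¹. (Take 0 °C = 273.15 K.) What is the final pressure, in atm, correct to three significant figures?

P₂ ≈ 1.76 atm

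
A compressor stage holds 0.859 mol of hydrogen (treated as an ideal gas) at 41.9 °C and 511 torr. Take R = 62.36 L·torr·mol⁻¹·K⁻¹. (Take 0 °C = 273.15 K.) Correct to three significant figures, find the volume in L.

Convert: T = 315.05 K.
PV = nRT ⇒ V = nRT/P = (0.859 × 62.36 × 315.05) / 511

V ≈ 33.0 L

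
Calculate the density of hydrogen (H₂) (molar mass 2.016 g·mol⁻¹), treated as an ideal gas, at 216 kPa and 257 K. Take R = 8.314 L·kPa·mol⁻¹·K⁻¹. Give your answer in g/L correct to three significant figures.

ρ = PM/(RT) = (216 × 2.016) / (8.314 × 257.0)

ρ ≈ 0.204 g/L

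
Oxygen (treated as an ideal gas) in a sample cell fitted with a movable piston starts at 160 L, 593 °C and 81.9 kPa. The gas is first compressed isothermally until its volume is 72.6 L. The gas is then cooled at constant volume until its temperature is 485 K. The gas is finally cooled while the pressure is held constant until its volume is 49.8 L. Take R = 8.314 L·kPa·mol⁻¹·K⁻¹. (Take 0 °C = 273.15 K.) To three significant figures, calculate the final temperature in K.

T₄ ≈ 333 K

Convert: T₁ = 866.1 K.
Isothermal, so P V is constant: T₂ = T₁; P₂ = P₁·(V₁/V₂) = 180.5 kPa.
Isochoric, so P/T is constant: V₃ = V₂; P₃ = P₂·(T₃/T₂) = 101.1 kPa.
P constant ⇒ V ∝ T: P₄ = P₃; T₄ = T₃·(V₄/V₃) = 332.7 K.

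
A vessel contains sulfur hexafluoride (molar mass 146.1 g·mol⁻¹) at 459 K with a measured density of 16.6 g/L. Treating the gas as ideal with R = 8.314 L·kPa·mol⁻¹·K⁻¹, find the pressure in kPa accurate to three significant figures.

ρ = PM/(RT) ⇒ P = ρRT/M = (16.6 × 8.314 × 459.0) / 146.1

P ≈ 434 kPa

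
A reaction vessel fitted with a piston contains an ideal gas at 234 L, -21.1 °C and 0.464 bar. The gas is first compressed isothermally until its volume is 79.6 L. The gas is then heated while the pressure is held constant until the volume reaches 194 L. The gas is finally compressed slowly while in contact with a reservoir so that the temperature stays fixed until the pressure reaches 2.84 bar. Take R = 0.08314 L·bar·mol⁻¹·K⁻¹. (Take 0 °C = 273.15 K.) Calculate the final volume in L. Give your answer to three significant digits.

Convert: T₁ = 252.0 K.
T constant ⇒ Boyle's law P V = const: T₂ = T₁; P₂ = P₁·(V₁/V₂) = 1.364 bar.
Isobaric, so V/T is constant: P₃ = P₂; T₃ = T₂·(V₃/V₂) = 614.3 K.
T constant ⇒ Boyle's law P V = const: T₄ = T₃; V₄ = V₃·(P₃/P₄) = 93.18 L.

V₄ ≈ 93.2 L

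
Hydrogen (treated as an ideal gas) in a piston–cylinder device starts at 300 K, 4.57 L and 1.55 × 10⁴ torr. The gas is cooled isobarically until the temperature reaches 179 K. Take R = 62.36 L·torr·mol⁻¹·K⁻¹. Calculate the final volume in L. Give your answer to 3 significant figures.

V₂ ≈ 2.73 L

Isobaric, so V/T is constant: P₂ = P₁; V₂ = V₁·(T₂/T₁) = 2.727 L.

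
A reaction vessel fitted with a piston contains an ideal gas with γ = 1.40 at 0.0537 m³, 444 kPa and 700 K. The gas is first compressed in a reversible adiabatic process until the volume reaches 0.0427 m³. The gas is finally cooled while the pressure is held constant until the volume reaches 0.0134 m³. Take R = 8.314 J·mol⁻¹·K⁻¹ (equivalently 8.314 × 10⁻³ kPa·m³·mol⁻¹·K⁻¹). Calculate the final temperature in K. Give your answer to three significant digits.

T₃ ≈ 241 K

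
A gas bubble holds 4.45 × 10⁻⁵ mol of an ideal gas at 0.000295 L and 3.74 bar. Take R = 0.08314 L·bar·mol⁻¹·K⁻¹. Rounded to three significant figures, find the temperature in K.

T ≈ 298 K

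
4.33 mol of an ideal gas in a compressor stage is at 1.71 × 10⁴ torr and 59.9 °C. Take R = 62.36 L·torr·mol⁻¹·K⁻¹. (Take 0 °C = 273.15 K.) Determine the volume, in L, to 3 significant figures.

V ≈ 5.26 L

Convert: T = 333.05 K.
PV = nRT ⇒ V = nRT/P = (4.33 × 62.36 × 333.05) / 1.71e+04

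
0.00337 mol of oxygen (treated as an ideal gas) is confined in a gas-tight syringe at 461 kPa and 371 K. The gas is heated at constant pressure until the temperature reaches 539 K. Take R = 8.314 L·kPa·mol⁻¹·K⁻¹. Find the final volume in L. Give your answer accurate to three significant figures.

From PV = nRT: V₁ = nRT₁/P₁ = 0.02255 L.
P constant ⇒ V ∝ T: P₂ = P₁; V₂ = V₁·(T₂/T₁) = 0.03276 L.

V₂ ≈ 0.0328 L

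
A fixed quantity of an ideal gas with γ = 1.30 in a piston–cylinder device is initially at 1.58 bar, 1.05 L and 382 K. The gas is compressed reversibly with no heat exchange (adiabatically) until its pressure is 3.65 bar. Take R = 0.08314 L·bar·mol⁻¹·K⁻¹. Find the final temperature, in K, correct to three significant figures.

Adiabatic (γ = 1.30), T V^(γ−1) and P V^γ constant: T₂ = T₁·(P₂/P₁)^((γ−1)/γ) = 463.4 K; V₂ = V₁·(P₁/P₂)^(1/γ) = 0.5514 L.

T₂ ≈ 463 K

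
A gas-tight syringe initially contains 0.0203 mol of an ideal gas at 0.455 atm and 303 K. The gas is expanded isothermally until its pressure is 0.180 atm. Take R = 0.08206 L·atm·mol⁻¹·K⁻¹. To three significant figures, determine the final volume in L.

V₂ ≈ 2.80 L

From PV = nRT: V₁ = nRT₁/P₁ = 1.109 L.
T constant ⇒ Boyle's law P V = const: T₂ = T₁; V₂ = V₁·(P₁/P₂) = 2.804 L.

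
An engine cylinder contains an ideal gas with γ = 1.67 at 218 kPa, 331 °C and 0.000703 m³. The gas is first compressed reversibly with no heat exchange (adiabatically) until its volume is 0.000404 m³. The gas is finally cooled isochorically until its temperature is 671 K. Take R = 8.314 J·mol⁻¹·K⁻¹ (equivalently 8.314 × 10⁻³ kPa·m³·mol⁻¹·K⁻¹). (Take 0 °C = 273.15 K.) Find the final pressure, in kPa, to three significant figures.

P₃ ≈ 421 kPa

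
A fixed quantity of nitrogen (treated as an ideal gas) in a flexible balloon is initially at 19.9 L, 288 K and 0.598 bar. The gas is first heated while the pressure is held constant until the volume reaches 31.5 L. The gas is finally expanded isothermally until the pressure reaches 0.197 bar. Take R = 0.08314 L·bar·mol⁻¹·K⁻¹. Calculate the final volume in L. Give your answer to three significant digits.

V₃ ≈ 95.6 L

P constant ⇒ V ∝ T: P₂ = P₁; T₂ = T₁·(V₂/V₁) = 455.9 K.
T constant ⇒ Boyle's law P V = const: T₃ = T₂; V₃ = V₂·(P₂/P₃) = 95.62 L.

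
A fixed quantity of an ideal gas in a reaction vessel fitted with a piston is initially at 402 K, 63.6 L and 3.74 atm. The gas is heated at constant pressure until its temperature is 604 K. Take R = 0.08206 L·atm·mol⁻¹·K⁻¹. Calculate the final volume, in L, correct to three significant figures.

V₂ ≈ 95.6 L

Isobaric, so V/T is constant: P₂ = P₁; V₂ = V₁·(T₂/T₁) = 95.56 L.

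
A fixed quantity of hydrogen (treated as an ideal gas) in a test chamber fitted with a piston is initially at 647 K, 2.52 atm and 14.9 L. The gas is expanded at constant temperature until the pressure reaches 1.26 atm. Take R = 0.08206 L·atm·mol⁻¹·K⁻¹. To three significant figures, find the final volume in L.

T constant ⇒ Boyle's law P V = const: T₂ = T₁; V₂ = V₁·(P₁/P₂) = 29.80 L.

V₂ ≈ 29.8 L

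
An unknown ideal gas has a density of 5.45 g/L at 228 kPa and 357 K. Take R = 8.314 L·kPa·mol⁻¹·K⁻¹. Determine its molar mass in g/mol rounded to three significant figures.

M ≈ 70.9 g/mol

ρ = PM/(RT) ⇒ M = ρRT/P = (5.45 × 8.314 × 357.0) / 228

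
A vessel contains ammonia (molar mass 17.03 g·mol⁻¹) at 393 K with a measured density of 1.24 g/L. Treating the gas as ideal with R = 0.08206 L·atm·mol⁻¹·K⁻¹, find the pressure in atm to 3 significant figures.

P ≈ 2.35 atm

ρ = PM/(RT) ⇒ P = ρRT/M = (1.24 × 0.08206 × 393.0) / 17.03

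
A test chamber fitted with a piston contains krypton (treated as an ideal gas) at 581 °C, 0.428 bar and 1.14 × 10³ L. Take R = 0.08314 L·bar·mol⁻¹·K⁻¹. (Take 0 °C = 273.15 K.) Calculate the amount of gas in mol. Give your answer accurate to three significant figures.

Convert: T = 854.15 K.
PV = nRT ⇒ n = PV/(RT) = (0.428 × 1.14e+03) / (0.08314 × 854.15)

n ≈ 6.87 mol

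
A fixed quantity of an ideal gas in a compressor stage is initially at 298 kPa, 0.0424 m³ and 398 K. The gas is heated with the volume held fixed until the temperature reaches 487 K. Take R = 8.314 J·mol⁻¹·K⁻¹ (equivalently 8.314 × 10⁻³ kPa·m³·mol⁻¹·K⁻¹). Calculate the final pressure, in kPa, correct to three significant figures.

P₂ ≈ 365 kPa

V constant ⇒ P ∝ T: V₂ = V₁; P₂ = P₁·(T₂/T₁) = 364.6 kPa.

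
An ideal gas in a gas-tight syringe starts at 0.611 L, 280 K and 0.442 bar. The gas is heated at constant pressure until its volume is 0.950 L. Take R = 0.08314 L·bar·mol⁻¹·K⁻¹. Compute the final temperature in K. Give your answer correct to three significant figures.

Isobaric, so V/T is constant: P₂ = P₁; T₂ = T₁·(V₂/V₁) = 435.4 K.

T₂ ≈ 435 K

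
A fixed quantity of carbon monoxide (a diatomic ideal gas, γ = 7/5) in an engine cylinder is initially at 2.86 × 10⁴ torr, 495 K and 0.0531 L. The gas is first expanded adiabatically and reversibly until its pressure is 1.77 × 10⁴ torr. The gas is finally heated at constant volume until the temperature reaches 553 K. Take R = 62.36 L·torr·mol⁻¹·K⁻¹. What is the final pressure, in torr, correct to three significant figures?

P₃ ≈ 2.27e+04 torr

Adiabatic (γ = 7/5), T V^(γ−1) and P V^γ constant: T₂ = T₁·(P₂/P₁)^((γ−1)/γ) = 431.6 K; V₂ = V₁·(P₁/P₂)^(1/γ) = 0.07481 L.
Isochoric, so P/T is constant: V₃ = V₂; P₃ = P₂·(T₃/T₂) = 2.268e+04 torr.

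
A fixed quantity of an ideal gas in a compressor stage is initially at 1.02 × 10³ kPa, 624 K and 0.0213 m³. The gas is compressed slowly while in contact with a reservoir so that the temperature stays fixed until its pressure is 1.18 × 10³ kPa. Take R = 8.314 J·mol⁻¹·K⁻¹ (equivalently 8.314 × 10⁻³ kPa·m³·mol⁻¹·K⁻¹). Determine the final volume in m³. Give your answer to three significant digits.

T constant ⇒ Boyle's law P V = const: T₂ = T₁; V₂ = V₁·(P₁/P₂) = 0.01841 m³.

V₂ ≈ 0.0184 m³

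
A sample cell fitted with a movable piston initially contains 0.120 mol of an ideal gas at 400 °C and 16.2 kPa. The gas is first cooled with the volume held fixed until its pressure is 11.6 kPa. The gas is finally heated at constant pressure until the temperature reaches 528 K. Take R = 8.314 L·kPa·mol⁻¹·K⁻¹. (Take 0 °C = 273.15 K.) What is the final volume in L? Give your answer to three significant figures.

V₃ ≈ 45.4 L

Convert: T₁ = 673.1 K.
From PV = nRT: V₁ = nRT₁/P₁ = 41.46 L.
Isochoric, so P/T is constant: V₂ = V₁; T₂ = T₁·(P₂/P₁) = 482.0 K.
P constant ⇒ V ∝ T: P₃ = P₂; V₃ = V₂·(T₃/T₂) = 45.41 L.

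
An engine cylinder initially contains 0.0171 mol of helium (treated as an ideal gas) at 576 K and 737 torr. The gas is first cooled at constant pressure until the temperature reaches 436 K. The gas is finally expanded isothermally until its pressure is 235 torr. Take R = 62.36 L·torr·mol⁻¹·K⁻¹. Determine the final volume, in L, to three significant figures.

V₃ ≈ 1.98 L

From PV = nRT: V₁ = nRT₁/P₁ = 0.8334 L.
P constant ⇒ V ∝ T: P₂ = P₁; V₂ = V₁·(T₂/T₁) = 0.6308 L.
Isothermal, so P V is constant: T₃ = T₂; V₃ = V₂·(P₂/P₃) = 1.978 L.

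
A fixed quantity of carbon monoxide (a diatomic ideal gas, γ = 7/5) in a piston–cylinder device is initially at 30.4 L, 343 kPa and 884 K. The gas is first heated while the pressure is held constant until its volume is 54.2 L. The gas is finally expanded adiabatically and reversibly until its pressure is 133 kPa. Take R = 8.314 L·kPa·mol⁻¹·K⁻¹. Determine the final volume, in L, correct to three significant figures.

V₃ ≈ 107 L

P constant ⇒ V ∝ T: P₂ = P₁; T₂ = T₁·(V₂/V₁) = 1576 K.
Reversible adiabatic, γ = 7/5: T₃ = T₂·(P₃/P₂)^((γ−1)/γ) = 1202 K; V₃ = V₂·(P₂/P₃)^(1/γ) = 106.6 L.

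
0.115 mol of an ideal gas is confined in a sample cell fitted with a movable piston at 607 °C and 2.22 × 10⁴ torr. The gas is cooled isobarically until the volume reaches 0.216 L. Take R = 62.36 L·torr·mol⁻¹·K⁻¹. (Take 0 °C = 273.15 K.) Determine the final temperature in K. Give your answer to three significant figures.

T₂ ≈ 669 K

Convert: T₁ = 880.1 K.
From PV = nRT: V₁ = nRT₁/P₁ = 0.2843 L.
Isobaric, so V/T is constant: P₂ = P₁; T₂ = T₁·(V₂/V₁) = 668.7 K.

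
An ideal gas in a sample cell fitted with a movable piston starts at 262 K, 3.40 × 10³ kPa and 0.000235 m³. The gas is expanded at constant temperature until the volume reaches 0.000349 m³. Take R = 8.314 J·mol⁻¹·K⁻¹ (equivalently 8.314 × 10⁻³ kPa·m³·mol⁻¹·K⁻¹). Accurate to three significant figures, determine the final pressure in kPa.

T constant ⇒ Boyle's law P V = const: T₂ = T₁; P₂ = P₁·(V₁/V₂) = 2289 kPa.

P₂ ≈ 2.29e+03 kPa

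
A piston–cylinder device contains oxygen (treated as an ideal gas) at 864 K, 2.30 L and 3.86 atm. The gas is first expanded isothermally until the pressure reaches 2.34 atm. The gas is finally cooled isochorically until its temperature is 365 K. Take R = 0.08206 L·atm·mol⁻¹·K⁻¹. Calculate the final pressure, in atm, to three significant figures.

P₃ ≈ 0.989 atm

Isothermal, so P V is constant: T₂ = T₁; V₂ = V₁·(P₁/P₂) = 3.794 L.
Isochoric, so P/T is constant: V₃ = V₂; P₃ = P₂·(T₃/T₂) = 0.9885 atm.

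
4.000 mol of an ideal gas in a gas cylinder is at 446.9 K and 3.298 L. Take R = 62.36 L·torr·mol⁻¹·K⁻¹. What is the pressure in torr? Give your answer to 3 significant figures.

PV = nRT ⇒ P = nRT/V = (4.000 × 62.36 × 446.9) / 3.298

P ≈ 3.38e+04 torr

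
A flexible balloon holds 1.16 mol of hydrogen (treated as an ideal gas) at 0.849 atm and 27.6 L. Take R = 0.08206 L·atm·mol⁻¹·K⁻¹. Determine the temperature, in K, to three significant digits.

T ≈ 246 K

PV = nRT ⇒ T = PV/(nR) = (0.849 × 27.6) / (1.16 × 0.08206)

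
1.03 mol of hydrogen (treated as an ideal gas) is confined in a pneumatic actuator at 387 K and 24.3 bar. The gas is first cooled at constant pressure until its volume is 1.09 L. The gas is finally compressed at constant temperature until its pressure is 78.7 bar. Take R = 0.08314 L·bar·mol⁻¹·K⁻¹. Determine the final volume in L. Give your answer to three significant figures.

V₃ ≈ 0.337 L

From PV = nRT: V₁ = nRT₁/P₁ = 1.364 L.
P constant ⇒ V ∝ T: P₂ = P₁; T₂ = T₁·(V₂/V₁) = 309.3 K.
Isothermal, so P V is constant: T₃ = T₂; V₃ = V₂·(P₂/P₃) = 0.3366 L.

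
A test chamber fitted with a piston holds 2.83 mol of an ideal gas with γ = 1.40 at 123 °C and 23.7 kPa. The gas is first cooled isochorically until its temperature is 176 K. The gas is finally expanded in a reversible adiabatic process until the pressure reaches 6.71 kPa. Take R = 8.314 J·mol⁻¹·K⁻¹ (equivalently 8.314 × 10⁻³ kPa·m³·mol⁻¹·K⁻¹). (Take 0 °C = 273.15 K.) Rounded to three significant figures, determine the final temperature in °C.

Convert: T₁ = 396.1 K.
From PV = nRT: V₁ = nRT₁/P₁ = 0.3933 m³.
V constant ⇒ P ∝ T: V₂ = V₁; P₂ = P₁·(T₂/T₁) = 10.53 kPa.
Adiabatic (γ = 1.40), T V^(γ−1) and P V^γ constant: T₃ = T₂·(P₃/P₂)^((γ−1)/γ) = 154.7 K; V₃ = V₂·(P₂/P₃)^(1/γ) = 0.5426 m³.

T₃ ≈ -118 °C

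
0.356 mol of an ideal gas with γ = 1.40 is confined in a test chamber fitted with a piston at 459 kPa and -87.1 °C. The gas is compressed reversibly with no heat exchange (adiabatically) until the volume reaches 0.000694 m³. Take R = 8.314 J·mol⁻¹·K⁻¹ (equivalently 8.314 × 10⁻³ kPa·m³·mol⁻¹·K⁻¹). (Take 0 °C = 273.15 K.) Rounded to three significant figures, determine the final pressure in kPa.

Convert: T₁ = 186.0 K.
From PV = nRT: V₁ = nRT₁/P₁ = 0.001200 m³.
Adiabatic (γ = 1.40), T V^(γ−1) and P V^γ constant: T₂ = T₁·(V₁/V₂)^(γ−1) = 231.6 K; P₂ = P₁·(V₁/V₂)^γ = 987.7 kPa.

P₂ ≈ 988 kPa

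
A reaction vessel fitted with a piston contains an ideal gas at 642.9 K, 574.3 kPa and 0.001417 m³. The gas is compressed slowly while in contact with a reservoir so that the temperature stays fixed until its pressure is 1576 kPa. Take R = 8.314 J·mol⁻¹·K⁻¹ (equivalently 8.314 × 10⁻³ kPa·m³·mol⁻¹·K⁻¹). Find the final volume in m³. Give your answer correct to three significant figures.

T constant ⇒ Boyle's law P V = const: T₂ = T₁; V₂ = V₁·(P₁/P₂) = 0.0005164 m³.

V₂ ≈ 0.000516 m³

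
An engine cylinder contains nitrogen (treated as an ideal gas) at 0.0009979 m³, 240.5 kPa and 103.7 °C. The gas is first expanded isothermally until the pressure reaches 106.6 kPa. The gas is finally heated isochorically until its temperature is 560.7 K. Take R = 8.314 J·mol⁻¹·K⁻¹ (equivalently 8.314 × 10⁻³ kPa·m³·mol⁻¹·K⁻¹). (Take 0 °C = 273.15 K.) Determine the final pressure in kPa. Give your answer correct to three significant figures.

P₃ ≈ 159 kPa

Convert: T₁ = 376.8 K.
Isothermal, so P V is constant: T₂ = T₁; V₂ = V₁·(P₁/P₂) = 0.002251 m³.
Isochoric, so P/T is constant: V₃ = V₂; P₃ = P₂·(T₃/T₂) = 158.6 kPa.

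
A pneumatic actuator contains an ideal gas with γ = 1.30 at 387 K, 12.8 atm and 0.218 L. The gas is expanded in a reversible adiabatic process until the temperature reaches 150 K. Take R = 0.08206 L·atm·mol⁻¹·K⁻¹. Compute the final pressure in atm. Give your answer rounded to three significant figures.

P₂ ≈ 0.211 atm

Reversible adiabatic, γ = 1.30: P₂ = P₁·(T₂/T₁)^(γ/(γ−1)) = 0.2106 atm; V₂ = V₁·(T₁/T₂)^(1/(γ−1)) = 5.135 L.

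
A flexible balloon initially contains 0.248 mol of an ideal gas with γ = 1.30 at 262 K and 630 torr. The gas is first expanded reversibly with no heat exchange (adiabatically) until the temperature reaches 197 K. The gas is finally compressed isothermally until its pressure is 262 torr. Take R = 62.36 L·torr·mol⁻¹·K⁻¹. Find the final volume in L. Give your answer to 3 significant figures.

From PV = nRT: V₁ = nRT₁/P₁ = 6.432 L.
Adiabatic (γ = 1.30), T V^(γ−1) and P V^γ constant: P₂ = P₁·(T₂/T₁)^(γ/(γ−1)) = 183.1 torr; V₂ = V₁·(T₁/T₂)^(1/(γ−1)) = 16.64 L.
T constant ⇒ Boyle's law P V = const: T₃ = T₂; V₃ = V₂·(P₂/P₃) = 11.63 L.

V₃ ≈ 11.6 L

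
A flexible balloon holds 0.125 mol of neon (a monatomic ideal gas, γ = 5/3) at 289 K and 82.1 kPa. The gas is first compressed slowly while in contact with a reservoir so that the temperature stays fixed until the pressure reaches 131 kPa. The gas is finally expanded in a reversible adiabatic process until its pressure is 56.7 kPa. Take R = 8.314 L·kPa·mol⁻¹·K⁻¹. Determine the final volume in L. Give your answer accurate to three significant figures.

From PV = nRT: V₁ = nRT₁/P₁ = 3.658 L.
T constant ⇒ Boyle's law P V = const: T₂ = T₁; V₂ = V₁·(P₁/P₂) = 2.293 L.
Reversible adiabatic, γ = 5/3: T₃ = T₂·(P₃/P₂)^((γ−1)/γ) = 206.7 K; V₃ = V₂·(P₂/P₃)^(1/γ) = 3.789 L.

V₃ ≈ 3.79 L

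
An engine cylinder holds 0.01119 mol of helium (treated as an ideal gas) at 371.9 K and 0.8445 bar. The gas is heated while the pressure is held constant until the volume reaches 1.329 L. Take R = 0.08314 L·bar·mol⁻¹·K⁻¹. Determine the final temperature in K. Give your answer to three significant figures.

From PV = nRT: V₁ = nRT₁/P₁ = 0.4097 L.
P constant ⇒ V ∝ T: P₂ = P₁; T₂ = T₁·(V₂/V₁) = 1206 K.

T₂ ≈ 1.21e+03 K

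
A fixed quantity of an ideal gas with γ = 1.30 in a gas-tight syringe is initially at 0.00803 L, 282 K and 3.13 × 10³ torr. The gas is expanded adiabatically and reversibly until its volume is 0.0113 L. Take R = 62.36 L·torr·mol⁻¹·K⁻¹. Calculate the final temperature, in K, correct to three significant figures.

Reversible adiabatic, γ = 1.30: T₂ = T₁·(V₁/V₂)^(γ−1) = 254.5 K; P₂ = P₁·(V₁/V₂)^γ = 2008 torr.

T₂ ≈ 255 K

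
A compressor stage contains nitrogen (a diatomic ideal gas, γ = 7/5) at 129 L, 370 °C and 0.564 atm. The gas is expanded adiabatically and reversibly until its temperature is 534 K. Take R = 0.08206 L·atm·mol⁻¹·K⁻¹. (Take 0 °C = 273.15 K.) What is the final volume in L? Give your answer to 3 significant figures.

Convert: T₁ = 643.1 K.
Adiabatic (γ = 7/5), T V^(γ−1) and P V^γ constant: P₂ = P₁·(T₂/T₁)^(γ/(γ−1)) = 0.2942 atm; V₂ = V₁·(T₁/T₂)^(1/(γ−1)) = 205.4 L.

V₂ ≈ 205 L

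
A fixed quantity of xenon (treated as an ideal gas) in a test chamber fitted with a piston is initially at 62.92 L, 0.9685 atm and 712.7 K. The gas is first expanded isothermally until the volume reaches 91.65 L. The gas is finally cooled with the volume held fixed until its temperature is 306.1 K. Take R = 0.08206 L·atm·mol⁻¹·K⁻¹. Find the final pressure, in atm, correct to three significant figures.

Isothermal, so P V is constant: T₂ = T₁; P₂ = P₁·(V₁/V₂) = 0.6649 atm.
V constant ⇒ P ∝ T: V₃ = V₂; P₃ = P₂·(T₃/T₂) = 0.2856 atm.

P₃ ≈ 0.286 atm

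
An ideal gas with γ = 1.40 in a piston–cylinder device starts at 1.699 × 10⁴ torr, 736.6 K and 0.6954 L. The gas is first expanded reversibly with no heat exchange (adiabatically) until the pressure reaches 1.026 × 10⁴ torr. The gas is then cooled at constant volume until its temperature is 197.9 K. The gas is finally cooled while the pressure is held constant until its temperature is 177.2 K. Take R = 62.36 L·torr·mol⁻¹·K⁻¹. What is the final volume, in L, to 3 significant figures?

V₄ ≈ 0.893 L

Reversible adiabatic, γ = 1.40: T₂ = T₁·(P₂/P₁)^((γ−1)/γ) = 637.7 K; V₂ = V₁·(P₁/P₂)^(1/γ) = 0.9970 L.
Isochoric, so P/T is constant: V₃ = V₂; P₃ = P₂·(T₃/T₂) = 3184 torr.
P constant ⇒ V ∝ T: P₄ = P₃; V₄ = V₃·(T₄/T₃) = 0.8927 L.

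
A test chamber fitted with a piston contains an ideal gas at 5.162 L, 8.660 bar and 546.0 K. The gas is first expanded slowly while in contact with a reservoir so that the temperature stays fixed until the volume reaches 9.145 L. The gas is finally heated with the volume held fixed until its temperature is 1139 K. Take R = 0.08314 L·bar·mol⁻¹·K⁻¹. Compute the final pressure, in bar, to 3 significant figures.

P₃ ≈ 10.2 bar

T constant ⇒ Boyle's law P V = const: T₂ = T₁; P₂ = P₁·(V₁/V₂) = 4.888 bar.
Isochoric, so P/T is constant: V₃ = V₂; P₃ = P₂·(T₃/T₂) = 10.20 bar.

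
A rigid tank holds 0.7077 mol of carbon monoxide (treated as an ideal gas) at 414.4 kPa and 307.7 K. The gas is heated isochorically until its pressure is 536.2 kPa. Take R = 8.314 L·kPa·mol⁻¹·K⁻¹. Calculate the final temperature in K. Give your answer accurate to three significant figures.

From PV = nRT: V₁ = nRT₁/P₁ = 4.369 L.
Isochoric, so P/T is constant: V₂ = V₁; T₂ = T₁·(P₂/P₁) = 398.1 K.

T₂ ≈ 398 K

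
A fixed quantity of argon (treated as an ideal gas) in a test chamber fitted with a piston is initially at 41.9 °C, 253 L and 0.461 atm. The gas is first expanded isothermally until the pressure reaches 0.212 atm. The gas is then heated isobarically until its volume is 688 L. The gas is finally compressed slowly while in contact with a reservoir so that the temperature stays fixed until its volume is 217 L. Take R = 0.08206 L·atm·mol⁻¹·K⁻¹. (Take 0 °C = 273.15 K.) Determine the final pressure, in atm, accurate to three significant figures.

P₄ ≈ 0.672 atm

Convert: T₁ = 315.0 K.
Isothermal, so P V is constant: T₂ = T₁; V₂ = V₁·(P₁/P₂) = 550.2 L.
Isobaric, so V/T is constant: P₃ = P₂; T₃ = T₂·(V₃/V₂) = 394.0 K.
T constant ⇒ Boyle's law P V = const: T₄ = T₃; P₄ = P₃·(V₃/V₄) = 0.6721 atm.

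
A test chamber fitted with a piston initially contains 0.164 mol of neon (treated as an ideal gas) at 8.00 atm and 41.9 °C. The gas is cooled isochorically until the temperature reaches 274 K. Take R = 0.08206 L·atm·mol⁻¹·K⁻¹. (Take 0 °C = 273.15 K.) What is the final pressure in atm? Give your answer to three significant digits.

Convert: T₁ = 315.0 K.
From PV = nRT: V₁ = nRT₁/P₁ = 0.5300 L.
V constant ⇒ P ∝ T: V₂ = V₁; P₂ = P₁·(T₂/T₁) = 6.958 atm.

P₂ ≈ 6.96 atm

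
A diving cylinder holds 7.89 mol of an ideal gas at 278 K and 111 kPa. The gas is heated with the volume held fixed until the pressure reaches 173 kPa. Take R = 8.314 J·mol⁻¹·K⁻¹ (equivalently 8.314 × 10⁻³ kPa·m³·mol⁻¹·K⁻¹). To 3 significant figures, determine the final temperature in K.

From PV = nRT: V₁ = nRT₁/P₁ = 0.1643 m³.
V constant ⇒ P ∝ T: V₂ = V₁; T₂ = T₁·(P₂/P₁) = 433.3 K.

T₂ ≈ 433 K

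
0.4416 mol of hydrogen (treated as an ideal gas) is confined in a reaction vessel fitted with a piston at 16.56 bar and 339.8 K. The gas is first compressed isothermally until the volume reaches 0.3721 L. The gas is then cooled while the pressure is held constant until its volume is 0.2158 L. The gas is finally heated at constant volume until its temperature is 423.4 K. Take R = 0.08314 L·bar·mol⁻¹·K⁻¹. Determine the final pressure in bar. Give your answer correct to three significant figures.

From PV = nRT: V₁ = nRT₁/P₁ = 0.7534 L.
T constant ⇒ Boyle's law P V = const: T₂ = T₁; P₂ = P₁·(V₁/V₂) = 33.53 bar.
Isobaric, so V/T is constant: P₃ = P₂; T₃ = T₂·(V₃/V₂) = 197.1 K.
V constant ⇒ P ∝ T: V₄ = V₃; P₄ = P₃·(T₄/T₃) = 72.03 bar.

P₄ ≈ 72.0 bar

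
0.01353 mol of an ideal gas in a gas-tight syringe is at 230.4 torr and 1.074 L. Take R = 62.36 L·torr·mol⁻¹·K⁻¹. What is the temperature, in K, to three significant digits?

T ≈ 293 K

PV = nRT ⇒ T = PV/(nR) = (230.4 × 1.074) / (0.01353 × 62.36)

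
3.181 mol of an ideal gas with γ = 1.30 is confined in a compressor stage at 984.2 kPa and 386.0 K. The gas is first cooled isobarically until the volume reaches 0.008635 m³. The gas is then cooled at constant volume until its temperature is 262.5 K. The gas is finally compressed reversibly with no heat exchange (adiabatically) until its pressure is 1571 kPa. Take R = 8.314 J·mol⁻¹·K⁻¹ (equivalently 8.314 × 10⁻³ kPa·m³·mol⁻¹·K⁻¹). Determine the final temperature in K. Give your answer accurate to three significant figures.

From PV = nRT: V₁ = nRT₁/P₁ = 0.01037 m³.
P constant ⇒ V ∝ T: P₂ = P₁; T₂ = T₁·(V₂/V₁) = 321.3 K.
V constant ⇒ P ∝ T: V₃ = V₂; P₃ = P₂·(T₃/T₂) = 804.0 kPa.
Adiabatic (γ = 1.30), T V^(γ−1) and P V^γ constant: T₄ = T₃·(P₄/P₃)^((γ−1)/γ) = 306.4 K; V₄ = V₃·(P₃/P₄)^(1/γ) = 0.005158 m³.

T₄ ≈ 306 K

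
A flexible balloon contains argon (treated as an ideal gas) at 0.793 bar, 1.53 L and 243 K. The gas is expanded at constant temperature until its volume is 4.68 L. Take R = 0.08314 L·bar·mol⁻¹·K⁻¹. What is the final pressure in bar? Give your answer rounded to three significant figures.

T constant ⇒ Boyle's law P V = const: T₂ = T₁; P₂ = P₁·(V₁/V₂) = 0.2593 bar.

P₂ ≈ 0.259 bar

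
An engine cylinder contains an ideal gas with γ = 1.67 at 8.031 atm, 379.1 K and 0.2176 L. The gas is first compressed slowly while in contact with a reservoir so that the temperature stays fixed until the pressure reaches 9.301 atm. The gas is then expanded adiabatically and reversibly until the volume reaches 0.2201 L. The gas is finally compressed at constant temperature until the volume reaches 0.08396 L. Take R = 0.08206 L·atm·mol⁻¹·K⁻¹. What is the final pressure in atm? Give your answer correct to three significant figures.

T constant ⇒ Boyle's law P V = const: T₂ = T₁; V₂ = V₁·(P₁/P₂) = 0.1879 L.
Adiabatic (γ = 1.67), T V^(γ−1) and P V^γ constant: T₃ = T₂·(V₂/V₃)^(γ−1) = 341.0 K; P₃ = P₂·(V₂/V₃)^γ = 7.141 atm.
T constant ⇒ Boyle's law P V = const: T₄ = T₃; P₄ = P₃·(V₃/V₄) = 18.72 atm.

P₄ ≈ 18.7 atm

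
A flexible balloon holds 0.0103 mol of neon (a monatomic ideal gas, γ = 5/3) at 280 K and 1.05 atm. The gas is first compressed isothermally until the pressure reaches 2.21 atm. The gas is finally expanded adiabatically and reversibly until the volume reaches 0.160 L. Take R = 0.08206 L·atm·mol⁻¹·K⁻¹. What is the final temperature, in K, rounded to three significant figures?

T₃ ≈ 214 K

From PV = nRT: V₁ = nRT₁/P₁ = 0.2254 L.
T constant ⇒ Boyle's law P V = const: T₂ = T₁; V₂ = V₁·(P₁/P₂) = 0.1071 L.
Adiabatic (γ = 5/3), T V^(γ−1) and P V^γ constant: T₃ = T₂·(V₂/V₃)^(γ−1) = 214.2 K; P₃ = P₂·(V₂/V₃)^γ = 1.132 atm.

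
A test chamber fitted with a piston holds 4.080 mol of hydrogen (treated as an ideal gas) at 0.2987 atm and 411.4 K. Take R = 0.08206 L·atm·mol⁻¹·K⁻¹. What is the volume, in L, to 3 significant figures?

V ≈ 461 L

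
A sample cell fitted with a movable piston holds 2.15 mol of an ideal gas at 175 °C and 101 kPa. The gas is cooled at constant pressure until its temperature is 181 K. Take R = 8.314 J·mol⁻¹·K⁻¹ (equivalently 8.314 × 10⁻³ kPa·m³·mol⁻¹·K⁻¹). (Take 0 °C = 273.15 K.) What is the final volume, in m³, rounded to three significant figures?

Convert: T₁ = 448.1 K.
From PV = nRT: V₁ = nRT₁/P₁ = 0.07931 m³.
P constant ⇒ V ∝ T: P₂ = P₁; V₂ = V₁·(T₂/T₁) = 0.03203 m³.

V₂ ≈ 0.0320 m³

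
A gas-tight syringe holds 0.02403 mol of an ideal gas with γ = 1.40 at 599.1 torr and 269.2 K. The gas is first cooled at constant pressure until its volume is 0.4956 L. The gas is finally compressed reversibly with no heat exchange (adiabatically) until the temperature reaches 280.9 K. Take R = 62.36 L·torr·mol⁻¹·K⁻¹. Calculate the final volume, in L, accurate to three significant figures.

From PV = nRT: V₁ = nRT₁/P₁ = 0.6733 L.
P constant ⇒ V ∝ T: P₂ = P₁; T₂ = T₁·(V₂/V₁) = 198.1 K.
Adiabatic (γ = 1.40), T V^(γ−1) and P V^γ constant: P₃ = P₂·(T₃/T₂)^(γ/(γ−1)) = 2033 torr; V₃ = V₂·(T₂/T₃)^(1/(γ−1)) = 0.2071 L.

V₃ ≈ 0.207 L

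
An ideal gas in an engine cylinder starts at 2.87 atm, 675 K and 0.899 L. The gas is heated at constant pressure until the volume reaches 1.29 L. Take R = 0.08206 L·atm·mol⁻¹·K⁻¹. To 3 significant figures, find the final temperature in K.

T₂ ≈ 969 K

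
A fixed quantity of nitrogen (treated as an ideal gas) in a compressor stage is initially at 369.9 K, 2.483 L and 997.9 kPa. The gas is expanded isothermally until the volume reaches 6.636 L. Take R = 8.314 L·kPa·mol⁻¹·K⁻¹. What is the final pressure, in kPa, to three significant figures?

P₂ ≈ 373 kPa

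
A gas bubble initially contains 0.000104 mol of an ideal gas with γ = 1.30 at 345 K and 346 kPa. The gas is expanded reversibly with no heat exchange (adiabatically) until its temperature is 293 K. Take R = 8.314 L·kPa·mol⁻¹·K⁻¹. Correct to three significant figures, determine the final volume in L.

V₂ ≈ 0.00149 L

From PV = nRT: V₁ = nRT₁/P₁ = 0.0008622 L.
Reversible adiabatic, γ = 1.30: P₂ = P₁·(T₂/T₁)^(γ/(γ−1)) = 170.5 kPa; V₂ = V₁·(T₁/T₂)^(1/(γ−1)) = 0.001486 L.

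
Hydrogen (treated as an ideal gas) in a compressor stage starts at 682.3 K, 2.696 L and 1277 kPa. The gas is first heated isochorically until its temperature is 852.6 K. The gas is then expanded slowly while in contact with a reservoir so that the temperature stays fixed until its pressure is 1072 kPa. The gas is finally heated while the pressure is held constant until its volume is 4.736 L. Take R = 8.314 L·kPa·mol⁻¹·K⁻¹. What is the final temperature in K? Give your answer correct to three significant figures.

Isochoric, so P/T is constant: V₂ = V₁; P₂ = P₁·(T₂/T₁) = 1596 kPa.
T constant ⇒ Boyle's law P V = const: T₃ = T₂; V₃ = V₂·(P₂/P₃) = 4.013 L.
P constant ⇒ V ∝ T: P₄ = P₃; T₄ = T₃·(V₄/V₃) = 1006 K.

T₄ ≈ 1.01e+03 K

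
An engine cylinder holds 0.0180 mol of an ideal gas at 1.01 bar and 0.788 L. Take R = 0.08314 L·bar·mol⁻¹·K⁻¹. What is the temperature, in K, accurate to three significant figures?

PV = nRT ⇒ T = PV/(nR) = (1.01 × 0.788) / (0.0180 × 0.08314)

T ≈ 532 K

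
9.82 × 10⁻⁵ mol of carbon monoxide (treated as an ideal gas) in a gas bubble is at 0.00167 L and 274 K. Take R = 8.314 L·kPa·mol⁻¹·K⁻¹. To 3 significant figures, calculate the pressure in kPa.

P ≈ 134 kPa

PV = nRT ⇒ P = nRT/V = (9.82e-05 × 8.314 × 274) / 0.00167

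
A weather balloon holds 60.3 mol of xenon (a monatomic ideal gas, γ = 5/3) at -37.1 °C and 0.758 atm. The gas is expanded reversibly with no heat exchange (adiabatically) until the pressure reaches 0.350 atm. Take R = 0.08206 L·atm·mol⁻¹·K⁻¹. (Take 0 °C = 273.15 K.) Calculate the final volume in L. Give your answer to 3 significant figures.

Convert: T₁ = 236.0 K.
From PV = nRT: V₁ = nRT₁/P₁ = 1541 L.
Adiabatic (γ = 5/3), T V^(γ−1) and P V^γ constant: T₂ = T₁·(P₂/P₁)^((γ−1)/γ) = 173.3 K; V₂ = V₁·(P₁/P₂)^(1/γ) = 2450 L.

V₂ ≈ 2.45e+03 L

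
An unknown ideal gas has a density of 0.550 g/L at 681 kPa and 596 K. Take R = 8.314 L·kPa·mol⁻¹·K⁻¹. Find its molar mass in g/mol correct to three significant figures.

ρ = PM/(RT) ⇒ M = ρRT/P = (0.550 × 8.314 × 596.0) / 681

M ≈ 4.00 g/mol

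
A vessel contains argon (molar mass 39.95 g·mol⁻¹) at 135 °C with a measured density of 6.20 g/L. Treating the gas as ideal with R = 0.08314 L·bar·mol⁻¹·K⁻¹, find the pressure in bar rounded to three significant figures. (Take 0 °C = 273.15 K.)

P ≈ 5.27 bar

ρ = PM/(RT) ⇒ P = ρRT/M = (6.20 × 0.08314 × 408.1) / 39.95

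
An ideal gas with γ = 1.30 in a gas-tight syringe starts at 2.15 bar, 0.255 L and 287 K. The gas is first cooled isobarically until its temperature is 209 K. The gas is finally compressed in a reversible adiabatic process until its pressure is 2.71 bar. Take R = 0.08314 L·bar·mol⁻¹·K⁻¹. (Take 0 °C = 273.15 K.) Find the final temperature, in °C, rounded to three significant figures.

T₃ ≈ -52.7 °C

P constant ⇒ V ∝ T: P₂ = P₁; V₂ = V₁·(T₂/T₁) = 0.1857 L.
Reversible adiabatic, γ = 1.30: T₃ = T₂·(P₃/P₂)^((γ−1)/γ) = 220.5 K; V₃ = V₂·(P₂/P₃)^(1/γ) = 0.1554 L.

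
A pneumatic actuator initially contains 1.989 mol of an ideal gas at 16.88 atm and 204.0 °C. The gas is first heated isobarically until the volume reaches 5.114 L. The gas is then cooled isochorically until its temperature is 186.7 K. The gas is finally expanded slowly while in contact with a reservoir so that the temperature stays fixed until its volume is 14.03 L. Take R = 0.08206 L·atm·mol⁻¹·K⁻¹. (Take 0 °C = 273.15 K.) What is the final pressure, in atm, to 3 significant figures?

P₄ ≈ 2.17 atm

Convert: T₁ = 477.1 K.
From PV = nRT: V₁ = nRT₁/P₁ = 4.614 L.
Isobaric, so V/T is constant: P₂ = P₁; T₂ = T₁·(V₂/V₁) = 528.9 K.
Isochoric, so P/T is constant: V₃ = V₂; P₃ = P₂·(T₃/T₂) = 5.959 atm.
Isothermal, so P V is constant: T₄ = T₃; P₄ = P₃·(V₃/V₄) = 2.172 atm.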